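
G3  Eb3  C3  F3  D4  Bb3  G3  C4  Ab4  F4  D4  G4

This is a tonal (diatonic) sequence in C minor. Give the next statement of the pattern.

Eb5 C5 Ab4 D5

Unit = 4 notes; the statements start on G3, D4, Ab4, moving up a 5th each time.
Statement 4 starts on Eb5 and keeps the same diatonic contour: Eb5 C5 Ab4 D5.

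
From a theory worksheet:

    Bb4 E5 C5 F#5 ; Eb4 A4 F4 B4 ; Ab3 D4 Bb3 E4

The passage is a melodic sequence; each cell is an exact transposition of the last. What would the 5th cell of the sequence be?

Unit = 4 notes; the statements start on Bb4, Eb4, Ab3, moving down a 5th each time.
Extending down a 5th: Db3 → Gb2.
Statement 5 starts on Gb2 and keeps the same exact contour: Gb2 C3 Ab2 D3.

Gb2 C3 Ab2 D3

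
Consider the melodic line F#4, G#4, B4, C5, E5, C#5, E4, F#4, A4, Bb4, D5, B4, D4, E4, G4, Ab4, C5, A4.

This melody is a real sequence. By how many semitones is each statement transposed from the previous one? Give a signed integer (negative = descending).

Taking 6-note groups, the heads are F#4, E4, D4: the pattern moves down a 2nd.
Counting half-steps from F#4 to E4: -2.

-2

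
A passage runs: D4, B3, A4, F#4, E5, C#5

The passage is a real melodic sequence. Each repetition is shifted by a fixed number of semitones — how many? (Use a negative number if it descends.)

7

Taking 2-note groups, the heads are D4, A4, E5: the pattern moves up a 5th.
D4 to A4 spans +7 semitones.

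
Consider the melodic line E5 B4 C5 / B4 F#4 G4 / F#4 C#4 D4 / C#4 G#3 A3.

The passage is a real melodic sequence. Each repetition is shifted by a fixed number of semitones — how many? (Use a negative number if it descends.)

-5

The 3-note cells begin on E5, B4, F#4, C#4 — each down a 4th from the last.
E5 to B4 spans -5 semitones.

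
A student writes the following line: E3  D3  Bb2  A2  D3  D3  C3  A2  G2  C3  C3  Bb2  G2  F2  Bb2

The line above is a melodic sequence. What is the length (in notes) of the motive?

Try groups of 5 (3 cells in 15 notes):
E3 D3 Bb2 A2 D3 | D3 C3 A2 G2 C3 | C3 Bb2 G2 F2 Bb2
Every group is a transposition down a 2nd of the one before; no shorter unit works.

5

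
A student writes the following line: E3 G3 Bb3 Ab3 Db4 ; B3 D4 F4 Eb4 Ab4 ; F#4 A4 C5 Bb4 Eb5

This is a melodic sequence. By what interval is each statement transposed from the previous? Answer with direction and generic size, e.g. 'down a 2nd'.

up a 5th

Taking 5-note groups, the heads are E3, B3, F#4: the pattern moves up a 5th.
From E3 to B3: up a 5th.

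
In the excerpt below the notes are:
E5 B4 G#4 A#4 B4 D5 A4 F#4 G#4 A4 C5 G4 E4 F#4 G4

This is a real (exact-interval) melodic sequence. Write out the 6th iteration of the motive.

Gb4 Db4 Bb3 C4 Db4

The 5-note cells begin on E5, D5, C5 — each down a 2nd from the last.
Extending down a 2nd: Bb4 → Ab4 → Gb4.
From Gb4 the exact shape gives Gb4 Db4 Bb3 C4 Db4.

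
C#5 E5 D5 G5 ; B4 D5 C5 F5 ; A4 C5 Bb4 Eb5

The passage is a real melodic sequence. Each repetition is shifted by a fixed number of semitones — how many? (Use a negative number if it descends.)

-2

With a 4-note motive the entries are C#5, B4, A4, each down a 2nd from the previous.
C#5→B4 is 71 − 73 = -2 semitones.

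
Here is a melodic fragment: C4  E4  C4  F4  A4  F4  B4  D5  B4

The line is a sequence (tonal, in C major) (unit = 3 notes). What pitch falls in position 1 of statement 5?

A5

The unit is 3 notes. Position-1 pitches of the 3 shown cells: C4, F4, B4.
Each moves up a 4th. Continuing: E5 → A5.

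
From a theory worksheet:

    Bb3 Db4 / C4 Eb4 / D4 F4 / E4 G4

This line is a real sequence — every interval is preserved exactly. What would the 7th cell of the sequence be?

Unit = 2 notes; the statements start on Bb3, C4, D4, E4, moving up a 2nd each time.
Extending up a 2nd: F#4 → G#4 → A#4.
So cell 7 is A#4 C#5.

A#4 C#5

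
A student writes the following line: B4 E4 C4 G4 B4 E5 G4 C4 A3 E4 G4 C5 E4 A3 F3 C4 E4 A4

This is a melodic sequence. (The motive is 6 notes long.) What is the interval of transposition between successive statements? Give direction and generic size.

The 6-note cells begin on B4, G4, E4 — each down a 3rd from the last.
B4 to G4 is down a 3rd.

down a 3rd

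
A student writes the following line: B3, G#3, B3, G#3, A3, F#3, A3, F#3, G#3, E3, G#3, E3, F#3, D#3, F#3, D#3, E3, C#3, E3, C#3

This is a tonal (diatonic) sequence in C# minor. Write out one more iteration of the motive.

With a 4-note motive the entries are B3, A3, G#3, F#3, E3, each down a 2nd from the previous.
Statement 6 starts on D#3 and keeps the same diatonic contour: D#3 B2 D#3 B2.

D#3 B2 D#3 B2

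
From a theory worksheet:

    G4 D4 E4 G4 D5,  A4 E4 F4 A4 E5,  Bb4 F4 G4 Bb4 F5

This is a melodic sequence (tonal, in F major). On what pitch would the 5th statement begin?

D5

Unit = 5 notes; the statements start on G4, A4, Bb4, moving up a 2nd each time.
Extending the heads up a 2nd: C5 → D5.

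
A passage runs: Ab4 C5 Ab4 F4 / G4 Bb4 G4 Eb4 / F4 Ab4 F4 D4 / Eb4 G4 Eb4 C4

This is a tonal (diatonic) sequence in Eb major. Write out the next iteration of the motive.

With a 4-note motive the entries are Ab4, G4, F4, Eb4, each down a 2nd from the previous.
From D4 the diatonic shape gives D4 F4 D4 Bb3.

D4 F4 D4 Bb3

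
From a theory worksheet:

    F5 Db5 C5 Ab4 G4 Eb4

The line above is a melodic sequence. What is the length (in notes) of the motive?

2

There are 6 notes; a 2-note unit gives 3 cells:
F5 Db5 | C5 Ab4 | G4 Eb4
That's a consistent down a 4th shift per cell, and no other grouping gives one.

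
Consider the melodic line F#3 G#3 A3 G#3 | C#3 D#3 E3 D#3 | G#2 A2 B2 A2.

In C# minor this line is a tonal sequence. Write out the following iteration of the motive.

D#2 E2 F#2 E2

With a 4-note motive the entries are F#3, C#3, G#2, each down a 4th from the previous.
Statement 4 starts on D#2 and keeps the same diatonic contour: D#2 E2 F#2 E2.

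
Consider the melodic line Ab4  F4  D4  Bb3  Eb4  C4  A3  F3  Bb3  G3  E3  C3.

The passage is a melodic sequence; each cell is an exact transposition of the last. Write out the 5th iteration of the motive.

The 4-note cells begin on Ab4, Eb4, Bb3 — each down a 4th from the last.
Extending down a 4th: F3 → C3.
From C3 the exact shape gives C3 A2 F#2 D2.

C3 A2 F#2 D2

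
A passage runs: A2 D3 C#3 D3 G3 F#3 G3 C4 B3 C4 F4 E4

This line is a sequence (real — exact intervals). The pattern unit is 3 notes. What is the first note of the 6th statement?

With a 3-note motive the entries are A2, D3, G3, C4, each up a 4th from the previous.
Continuing: F4 → Bb4. Statement 6 starts on Bb4.

Bb4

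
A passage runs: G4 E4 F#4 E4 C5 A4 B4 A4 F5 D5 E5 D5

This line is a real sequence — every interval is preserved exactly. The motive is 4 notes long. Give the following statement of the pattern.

Bb5 G5 A5 G5

Unit = 4 notes; the statements start on G4, C5, F5, moving up a 4th each time.
So cell 4 is Bb5 G5 A5 G5.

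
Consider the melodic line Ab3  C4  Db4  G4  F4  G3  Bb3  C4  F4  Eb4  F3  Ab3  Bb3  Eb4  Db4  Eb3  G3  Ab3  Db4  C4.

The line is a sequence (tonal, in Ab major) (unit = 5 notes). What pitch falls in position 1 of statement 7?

Bb2

The unit is 5 notes. Position-1 pitches of the 4 shown cells: Ab3, G3, F3, Eb3.
Each moves down a 2nd. Continuing: Db3 → C3 → Bb2.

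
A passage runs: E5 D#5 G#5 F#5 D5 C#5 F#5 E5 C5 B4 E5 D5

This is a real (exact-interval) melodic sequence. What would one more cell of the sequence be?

Bb4 A4 D5 C5

Unit = 4 notes; the statements start on E5, D5, C5, moving down a 2nd each time.
From Bb4 the exact shape gives Bb4 A4 D5 C5.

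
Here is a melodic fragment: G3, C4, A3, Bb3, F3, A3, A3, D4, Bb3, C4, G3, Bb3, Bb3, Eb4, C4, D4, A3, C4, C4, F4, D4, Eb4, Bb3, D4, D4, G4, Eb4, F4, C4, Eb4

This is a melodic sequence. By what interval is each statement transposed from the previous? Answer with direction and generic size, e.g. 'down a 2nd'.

Unit = 6 notes; the statements start on G3, A3, Bb3, C4, D4, moving up a 2nd each time.
From G3 to A3: up a 2nd.

up a 2nd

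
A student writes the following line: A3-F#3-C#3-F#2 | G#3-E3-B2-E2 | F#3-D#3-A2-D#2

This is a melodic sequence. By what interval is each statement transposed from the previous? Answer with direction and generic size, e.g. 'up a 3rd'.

Unit = 4 notes; the statements start on A3, G#3, F#3, moving down a 2nd each time.
A3 to G#3 is down a 2nd.

down a 2nd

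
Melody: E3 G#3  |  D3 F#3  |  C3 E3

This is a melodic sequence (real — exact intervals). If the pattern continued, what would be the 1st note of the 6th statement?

Grouping in 2s, the 1st note of each cell is E3, D3, C3.
Carrying that down a 2nd forward: Bb2 → Ab2 → Gb2.

Gb2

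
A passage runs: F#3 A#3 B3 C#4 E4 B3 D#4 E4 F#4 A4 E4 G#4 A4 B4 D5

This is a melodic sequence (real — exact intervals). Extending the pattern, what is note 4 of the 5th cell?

Grouping in 5s, the 4th note of each cell is C#4, F#4, B4.
Each moves up a 4th. Continuing: E5 → A5.

A5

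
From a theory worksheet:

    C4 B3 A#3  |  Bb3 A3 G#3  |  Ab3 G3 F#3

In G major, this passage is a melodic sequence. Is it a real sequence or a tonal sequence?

real

Each cell has the same semitone pattern (-1, -1) — intervals are preserved exactly.
And A#3 lies outside G major, so the sequence is real rather than tonal.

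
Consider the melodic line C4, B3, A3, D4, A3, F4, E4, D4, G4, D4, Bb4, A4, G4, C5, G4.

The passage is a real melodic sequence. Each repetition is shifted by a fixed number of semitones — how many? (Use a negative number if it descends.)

Unit = 5 notes; the statements start on C4, F4, Bb4, moving up a 4th each time.
C4→F4 is 65 − 60 = 5 semitones.

5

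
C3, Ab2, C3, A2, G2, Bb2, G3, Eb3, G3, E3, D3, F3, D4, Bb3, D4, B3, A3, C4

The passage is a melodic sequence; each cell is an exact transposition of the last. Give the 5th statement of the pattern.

E5 C5 E5 C#5 B4 D5

Unit = 6 notes; the statements start on C3, G3, D4, moving up a 5th each time.
Carrying on: A4 → E5.
Statement 5 starts on E5 and keeps the same exact contour: E5 C5 E5 C#5 B4 D5.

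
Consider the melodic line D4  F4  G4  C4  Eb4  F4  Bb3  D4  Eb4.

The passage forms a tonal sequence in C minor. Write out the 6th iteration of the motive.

Taking 3-note groups, the heads are D4, C4, Bb3: the pattern moves down a 2nd.
Extending down a 2nd: Ab3 → G3 → F3.
Statement 6 starts on F3 and keeps the same diatonic contour: F3 Ab3 Bb3.

F3 Ab3 Bb3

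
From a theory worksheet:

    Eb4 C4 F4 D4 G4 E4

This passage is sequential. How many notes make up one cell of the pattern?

2

6 notes total. Splitting into 3 groups of 2:
Eb4 C4 | F4 D4 | G4 E4
Each cell is the previous one up a 2nd — so the unit is 2 notes.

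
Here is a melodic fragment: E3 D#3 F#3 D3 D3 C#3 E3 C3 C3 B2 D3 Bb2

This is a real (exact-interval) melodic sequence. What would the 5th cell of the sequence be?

Unit = 4 notes; the statements start on E3, D3, C3, moving down a 2nd each time.
Carrying on: Bb2 → Ab2.
So cell 5 is Ab2 G2 Bb2 Gb2.

Ab2 G2 Bb2 Gb2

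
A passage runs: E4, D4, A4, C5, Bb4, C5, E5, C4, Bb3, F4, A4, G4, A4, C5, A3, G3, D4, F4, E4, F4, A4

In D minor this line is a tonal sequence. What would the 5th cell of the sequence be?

D3 C3 G3 Bb3 A3 Bb3 D4

The 7-note cells begin on E4, C4, A3 — each down a 3rd from the last.
Carrying on: F3 → D3.
From D3 the diatonic shape gives D3 C3 G3 Bb3 A3 Bb3 D4.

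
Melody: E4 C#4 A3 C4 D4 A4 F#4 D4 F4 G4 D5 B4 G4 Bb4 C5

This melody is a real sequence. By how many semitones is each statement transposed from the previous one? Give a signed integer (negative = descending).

The 5-note cells begin on E4, A4, D5 — each up a 4th from the last.
E4 to A4 spans +5 semitones.

5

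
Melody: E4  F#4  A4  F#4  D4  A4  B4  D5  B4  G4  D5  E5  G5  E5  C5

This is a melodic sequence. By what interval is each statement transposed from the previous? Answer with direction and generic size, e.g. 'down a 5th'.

up a 4th

The 5-note cells begin on E4, A4, D5 — each up a 4th from the last.
E4 to A4 is up a 4th.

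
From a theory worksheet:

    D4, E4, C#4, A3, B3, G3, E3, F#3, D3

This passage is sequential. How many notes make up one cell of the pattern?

3

There are 9 notes; a 3-note unit gives 3 cells:
D4 E4 C#4 | A3 B3 G3 | E3 F#3 D3
Each cell is the previous one down a 4th — so the unit is 3 notes.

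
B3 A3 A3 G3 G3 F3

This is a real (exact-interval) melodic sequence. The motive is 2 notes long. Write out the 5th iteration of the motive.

With a 2-note motive the entries are B3, A3, G3, each down a 2nd from the previous.
Continuing the starts: F3 → Eb3.
So cell 5 is Eb3 Db3.

Eb3 Db3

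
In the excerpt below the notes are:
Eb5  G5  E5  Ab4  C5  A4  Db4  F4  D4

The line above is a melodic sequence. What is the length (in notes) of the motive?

9 notes total. Splitting into 3 groups of 3:
Eb5 G5 E5 | Ab4 C5 A4 | Db4 F4 D4
Each cell is the previous one down a 5th — so the unit is 3 notes.

3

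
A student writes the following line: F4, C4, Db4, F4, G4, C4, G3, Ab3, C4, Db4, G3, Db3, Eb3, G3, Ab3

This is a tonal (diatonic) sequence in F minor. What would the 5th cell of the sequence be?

Unit = 5 notes; the statements start on F4, C4, G3, moving down a 4th each time.
Carrying on: Db3 → Ab2.
So cell 5 is Ab2 Eb2 F2 Ab2 Bb2.

Ab2 Eb2 F2 Ab2 Bb2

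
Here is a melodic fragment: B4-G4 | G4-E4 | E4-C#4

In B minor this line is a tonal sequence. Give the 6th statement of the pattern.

F#3 D3

With a 2-note motive the entries are B4, G4, E4, each down a 3rd from the previous.
Extending down a 3rd: C#4 → A3 → F#3.
From F#3 the diatonic shape gives F#3 D3.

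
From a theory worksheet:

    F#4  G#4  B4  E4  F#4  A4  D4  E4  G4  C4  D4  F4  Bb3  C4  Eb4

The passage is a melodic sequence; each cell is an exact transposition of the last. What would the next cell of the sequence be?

Unit = 3 notes; the statements start on F#4, E4, D4, C4, Bb3, moving down a 2nd each time.
So cell 6 is Ab3 Bb3 Db4.

Ab3 Bb3 Db4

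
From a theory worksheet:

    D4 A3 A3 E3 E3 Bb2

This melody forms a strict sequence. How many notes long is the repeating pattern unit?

6 notes total. Splitting into 3 groups of 2:
D4 A3 | A3 E3 | E3 Bb2
Each cell is the previous one down a 4th — so the unit is 2 notes.

2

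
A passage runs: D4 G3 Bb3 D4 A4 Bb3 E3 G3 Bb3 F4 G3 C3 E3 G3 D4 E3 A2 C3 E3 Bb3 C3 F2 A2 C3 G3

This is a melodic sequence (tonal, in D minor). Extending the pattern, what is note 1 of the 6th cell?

A2

The unit is 5 notes. Position-1 pitches of the 5 shown cells: D4, Bb3, G3, E3, C3.
Each moves down a 3rd; the next is A2.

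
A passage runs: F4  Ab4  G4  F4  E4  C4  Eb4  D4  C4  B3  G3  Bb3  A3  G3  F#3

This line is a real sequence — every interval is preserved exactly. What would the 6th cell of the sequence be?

E2 G2 F#2 E2 D#2

With a 5-note motive the entries are F4, C4, G3, each down a 4th from the previous.
Extending down a 4th: D3 → A2 → E2.
So cell 6 is E2 G2 F#2 E2 D#2.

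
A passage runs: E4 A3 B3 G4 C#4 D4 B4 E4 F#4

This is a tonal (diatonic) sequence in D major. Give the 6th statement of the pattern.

A5 D5 E5

Taking 3-note groups, the heads are E4, G4, B4: the pattern moves up a 3rd.
Carrying on: D5 → F#5 → A5.
Statement 6 starts on A5 and keeps the same diatonic contour: A5 D5 E5.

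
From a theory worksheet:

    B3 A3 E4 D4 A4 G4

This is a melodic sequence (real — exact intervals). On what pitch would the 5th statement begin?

Taking 2-note groups, the heads are B3, E4, A4: the pattern moves up a 4th.
Extending the heads up a 4th: D5 → G5.

G5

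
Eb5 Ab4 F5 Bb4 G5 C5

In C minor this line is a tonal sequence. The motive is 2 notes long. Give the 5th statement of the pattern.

Bb5 Eb5

Unit = 2 notes; the statements start on Eb5, F5, G5, moving up a 2nd each time.
Extending up a 2nd: Ab5 → Bb5.
From Bb5 the diatonic shape gives Bb5 Eb5.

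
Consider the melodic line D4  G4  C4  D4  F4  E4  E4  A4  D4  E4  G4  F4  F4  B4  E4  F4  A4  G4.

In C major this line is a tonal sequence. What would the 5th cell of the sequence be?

A4 D5 G4 A4 C5 B4

Unit = 6 notes; the statements start on D4, E4, F4, moving up a 2nd each time.
Extending up a 2nd: G4 → A4.
From A4 the diatonic shape gives A4 D5 G4 A4 C5 B4.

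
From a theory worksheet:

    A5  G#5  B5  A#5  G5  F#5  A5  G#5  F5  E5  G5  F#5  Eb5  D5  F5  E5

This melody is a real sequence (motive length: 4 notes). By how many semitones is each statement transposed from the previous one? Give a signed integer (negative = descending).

With a 4-note motive the entries are A5, G5, F5, Eb5, each down a 2nd from the previous.
A5→G5 is 79 − 81 = -2 semitones.

-2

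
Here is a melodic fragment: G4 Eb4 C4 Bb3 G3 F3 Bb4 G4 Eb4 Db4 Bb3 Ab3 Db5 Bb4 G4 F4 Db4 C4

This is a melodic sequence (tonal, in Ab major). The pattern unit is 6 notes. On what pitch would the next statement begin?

Taking 6-note groups, the heads are G4, Bb4, Db5: the pattern moves up a 3rd.
One more step up a 3rd gives F5.

F5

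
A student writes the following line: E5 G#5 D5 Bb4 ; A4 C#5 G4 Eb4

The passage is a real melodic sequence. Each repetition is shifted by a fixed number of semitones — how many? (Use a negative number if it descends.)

-7

Unit = 4 notes; the statements start on E5, A4, moving down a 5th each time.
E5 to A4 spans -7 semitones.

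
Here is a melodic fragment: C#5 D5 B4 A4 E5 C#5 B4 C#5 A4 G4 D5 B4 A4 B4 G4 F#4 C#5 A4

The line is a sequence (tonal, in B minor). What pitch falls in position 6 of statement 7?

Grouping in 6s, the 6th note of each cell is C#5, B4, A4.
Extending down a 2nd: G4 → F#4 → E4 → D4.

D4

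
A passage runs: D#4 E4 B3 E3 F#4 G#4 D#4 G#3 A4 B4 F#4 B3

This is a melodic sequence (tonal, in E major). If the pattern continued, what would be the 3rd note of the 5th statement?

C#5

The unit is 4 notes. Position-3 pitches of the 3 shown cells: B3, D#4, F#4.
Extending up a 3rd: A4 → C#5.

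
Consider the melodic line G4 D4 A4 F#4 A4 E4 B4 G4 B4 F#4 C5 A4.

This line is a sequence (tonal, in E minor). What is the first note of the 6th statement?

Unit = 4 notes; the statements start on G4, A4, B4, moving up a 2nd each time.
Extending the heads up a 2nd: C5 → D5 → E5.

E5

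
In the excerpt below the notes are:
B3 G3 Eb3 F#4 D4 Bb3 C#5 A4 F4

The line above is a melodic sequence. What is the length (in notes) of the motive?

3

There are 9 notes; a 3-note unit gives 3 cells:
B3 G3 Eb3 | F#4 D4 Bb3 | C#5 A4 F4
Every group is a transposition up a 5th of the one before; no shorter unit works.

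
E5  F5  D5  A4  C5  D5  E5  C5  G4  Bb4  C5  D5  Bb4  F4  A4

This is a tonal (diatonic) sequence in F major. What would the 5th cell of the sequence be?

Unit = 5 notes; the statements start on E5, D5, C5, moving down a 2nd each time.
Carrying on: Bb4 → A4.
From A4 the diatonic shape gives A4 Bb4 G4 D4 F4.

A4 Bb4 G4 D4 F4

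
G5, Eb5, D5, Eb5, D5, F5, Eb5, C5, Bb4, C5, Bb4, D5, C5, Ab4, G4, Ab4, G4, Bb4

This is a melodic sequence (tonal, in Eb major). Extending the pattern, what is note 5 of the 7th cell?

F3

The unit is 6 notes. Position-5 pitches of the 3 shown cells: D5, Bb4, G4.
Carrying that down a 3rd forward: Eb4 → C4 → Ab3 → F3.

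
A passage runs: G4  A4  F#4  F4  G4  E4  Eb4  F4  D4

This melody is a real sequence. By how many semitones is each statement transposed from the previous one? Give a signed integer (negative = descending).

-2

Unit = 3 notes; the statements start on G4, F4, Eb4, moving down a 2nd each time.
Counting half-steps from G4 to F4: -2.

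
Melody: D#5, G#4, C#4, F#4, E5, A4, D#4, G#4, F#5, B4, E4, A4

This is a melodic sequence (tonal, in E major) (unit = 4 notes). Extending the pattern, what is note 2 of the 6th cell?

With 4-note cells, note 2 of each statement runs G#4, A4, B4.
Extending up a 2nd: C#5 → D#5 → E5.

E5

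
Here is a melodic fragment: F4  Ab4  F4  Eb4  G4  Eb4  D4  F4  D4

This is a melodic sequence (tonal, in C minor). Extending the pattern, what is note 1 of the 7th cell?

G3

Grouping in 3s, the 1st note of each cell is F4, Eb4, D4.
Extending down a 2nd: C4 → Bb3 → Ab3 → G3.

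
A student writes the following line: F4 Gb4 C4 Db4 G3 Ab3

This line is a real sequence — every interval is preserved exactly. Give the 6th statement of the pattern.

Taking 2-note groups, the heads are F4, C4, G3: the pattern moves down a 4th.
Continuing the starts: D3 → A2 → E2.
Statement 6 starts on E2 and keeps the same exact contour: E2 F2.

E2 F2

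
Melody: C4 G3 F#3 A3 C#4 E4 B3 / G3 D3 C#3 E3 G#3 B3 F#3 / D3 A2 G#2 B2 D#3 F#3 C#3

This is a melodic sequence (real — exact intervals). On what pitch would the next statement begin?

A2

Unit = 7 notes; the statements start on C4, G3, D3, moving down a 4th each time.
The next head, down a 4th from D3, is A2.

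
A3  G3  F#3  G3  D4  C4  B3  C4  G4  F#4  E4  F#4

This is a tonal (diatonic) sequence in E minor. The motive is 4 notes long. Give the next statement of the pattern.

The 4-note cells begin on A3, D4, G4 — each up a 4th from the last.
From C5 the diatonic shape gives C5 B4 A4 B4.

C5 B4 A4 B4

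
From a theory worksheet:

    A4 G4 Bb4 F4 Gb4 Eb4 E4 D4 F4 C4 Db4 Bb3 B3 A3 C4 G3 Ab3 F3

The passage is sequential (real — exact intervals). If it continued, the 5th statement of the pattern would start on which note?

With a 6-note motive the entries are A4, E4, B3, each down a 4th from the previous.
Continuing: F#3 → C#3. Statement 5 starts on C#3.

C#3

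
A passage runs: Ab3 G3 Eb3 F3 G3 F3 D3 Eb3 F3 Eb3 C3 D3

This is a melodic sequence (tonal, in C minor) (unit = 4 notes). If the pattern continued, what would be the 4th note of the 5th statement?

With 4-note cells, note 4 of each statement runs F3, Eb3, D3.
Carrying that down a 2nd forward: C3 → Bb2.

Bb2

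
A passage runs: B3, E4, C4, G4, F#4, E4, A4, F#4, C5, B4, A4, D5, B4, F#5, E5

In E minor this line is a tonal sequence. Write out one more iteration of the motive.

The 5-note cells begin on B3, E4, A4 — each up a 4th from the last.
So cell 4 is D5 G5 E5 B5 A5.

D5 G5 E5 B5 A5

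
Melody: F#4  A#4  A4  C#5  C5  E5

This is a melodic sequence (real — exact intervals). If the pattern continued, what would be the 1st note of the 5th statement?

The unit is 2 notes. Position-1 pitches of the 3 shown cells: F#4, A4, C5.
Carrying that up a 3rd forward: Eb5 → Gb5.

Gb5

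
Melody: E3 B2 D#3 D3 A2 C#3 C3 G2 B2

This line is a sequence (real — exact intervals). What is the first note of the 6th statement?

The 3-note cells begin on E3, D3, C3 — each down a 2nd from the last.
Extending the heads down a 2nd: Bb2 → Ab2 → Gb2.

Gb2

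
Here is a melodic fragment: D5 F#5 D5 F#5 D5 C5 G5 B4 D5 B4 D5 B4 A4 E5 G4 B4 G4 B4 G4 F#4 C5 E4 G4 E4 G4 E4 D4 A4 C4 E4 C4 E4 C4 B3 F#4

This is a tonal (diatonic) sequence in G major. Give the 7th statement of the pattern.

With a 7-note motive the entries are D5, B4, G4, E4, C4, each down a 3rd from the previous.
Extending down a 3rd: A3 → F#3.
So cell 7 is F#3 A3 F#3 A3 F#3 E3 B3.

F#3 A3 F#3 A3 F#3 E3 B3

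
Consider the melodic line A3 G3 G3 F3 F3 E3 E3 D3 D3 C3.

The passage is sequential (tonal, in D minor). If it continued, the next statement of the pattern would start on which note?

C3

Unit = 2 notes; the statements start on A3, G3, F3, E3, D3, moving down a 2nd each time.
One more step down a 2nd gives C3.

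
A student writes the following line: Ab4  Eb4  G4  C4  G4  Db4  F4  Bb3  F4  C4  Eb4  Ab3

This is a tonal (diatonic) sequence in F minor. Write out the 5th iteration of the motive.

Db4 Ab3 C4 F3

Taking 4-note groups, the heads are Ab4, G4, F4: the pattern moves down a 2nd.
Carrying on: Eb4 → Db4.
So cell 5 is Db4 Ab3 C4 F3.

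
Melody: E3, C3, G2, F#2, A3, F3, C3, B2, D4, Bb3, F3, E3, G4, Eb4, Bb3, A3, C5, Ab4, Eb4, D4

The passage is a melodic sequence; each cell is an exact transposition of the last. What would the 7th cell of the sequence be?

Bb5 Gb5 Db5 C5

The 4-note cells begin on E3, A3, D4, G4, C5 — each up a 4th from the last.
Carrying on: F5 → Bb5.
So cell 7 is Bb5 Gb5 Db5 C5.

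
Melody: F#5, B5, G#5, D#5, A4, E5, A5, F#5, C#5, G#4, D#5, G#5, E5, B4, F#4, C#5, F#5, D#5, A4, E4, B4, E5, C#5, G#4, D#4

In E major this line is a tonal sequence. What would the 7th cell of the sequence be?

With a 5-note motive the entries are F#5, E5, D#5, C#5, B4, each down a 2nd from the previous.
Continuing the starts: A4 → G#4.
From G#4 the diatonic shape gives G#4 C#5 A4 E4 B3.

G#4 C#5 A4 E4 B3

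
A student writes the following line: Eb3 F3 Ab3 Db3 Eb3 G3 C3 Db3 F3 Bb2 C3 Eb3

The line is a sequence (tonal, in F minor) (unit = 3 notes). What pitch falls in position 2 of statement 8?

F2

With 3-note cells, note 2 of each statement runs F3, Eb3, Db3, C3.
Carrying that down a 2nd forward: Bb2 → Ab2 → G2 → F2.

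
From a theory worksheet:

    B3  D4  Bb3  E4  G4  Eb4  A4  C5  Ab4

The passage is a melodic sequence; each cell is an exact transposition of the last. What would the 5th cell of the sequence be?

Taking 3-note groups, the heads are B3, E4, A4: the pattern moves up a 4th.
Carrying on: D5 → G5.
Statement 5 starts on G5 and keeps the same exact contour: G5 Bb5 Gb5.

G5 Bb5 Gb5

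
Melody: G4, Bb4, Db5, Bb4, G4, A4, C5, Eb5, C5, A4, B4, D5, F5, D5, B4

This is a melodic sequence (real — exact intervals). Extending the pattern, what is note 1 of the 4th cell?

C#5

The unit is 5 notes. Position-1 pitches of the 3 shown cells: G4, A4, B4.
One more up a 2nd gives C#5.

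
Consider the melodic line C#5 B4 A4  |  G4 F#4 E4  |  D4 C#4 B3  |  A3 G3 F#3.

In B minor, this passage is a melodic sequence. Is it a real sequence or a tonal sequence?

tonal

Every note is diatonic to B minor.
Cell 1 has -2 semitones from note 1 to 2, but cell 2 has -1 — the interval quality changes while the contour stays the same, which is the hallmark of a tonal sequence.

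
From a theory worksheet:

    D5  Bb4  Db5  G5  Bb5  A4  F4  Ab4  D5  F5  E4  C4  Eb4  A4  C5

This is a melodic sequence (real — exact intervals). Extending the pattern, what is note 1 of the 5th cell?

Grouping in 5s, the 1st note of each cell is D5, A4, E4.
Each moves down a 4th. Continuing: B3 → F#3.

F#3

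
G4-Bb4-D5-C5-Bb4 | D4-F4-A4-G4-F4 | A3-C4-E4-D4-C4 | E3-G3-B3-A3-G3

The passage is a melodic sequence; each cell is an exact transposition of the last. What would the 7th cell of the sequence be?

C#2 E2 G#2 F#2 E2

The 5-note cells begin on G4, D4, A3, E3 — each down a 4th from the last.
Carrying on: B2 → F#2 → C#2.
So cell 7 is C#2 E2 G#2 F#2 E2.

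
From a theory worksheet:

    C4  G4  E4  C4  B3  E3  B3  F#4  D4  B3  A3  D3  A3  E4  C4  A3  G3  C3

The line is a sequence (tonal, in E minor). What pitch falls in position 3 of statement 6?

Grouping in 6s, the 3rd note of each cell is E4, D4, C4.
Carrying that down a 2nd forward: B3 → A3 → G3.

G3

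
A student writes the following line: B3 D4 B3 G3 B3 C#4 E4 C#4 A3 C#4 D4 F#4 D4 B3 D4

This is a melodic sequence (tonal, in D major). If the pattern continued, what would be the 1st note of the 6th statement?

G4

The unit is 5 notes. Position-1 pitches of the 3 shown cells: B3, C#4, D4.
Carrying that up a 2nd forward: E4 → F#4 → G4.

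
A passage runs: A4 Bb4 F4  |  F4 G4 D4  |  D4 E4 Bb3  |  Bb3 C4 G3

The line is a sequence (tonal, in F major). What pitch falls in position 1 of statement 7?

Grouping in 3s, the 1st note of each cell is A4, F4, D4, Bb3.
Extending down a 3rd: G3 → E3 → C3.

C3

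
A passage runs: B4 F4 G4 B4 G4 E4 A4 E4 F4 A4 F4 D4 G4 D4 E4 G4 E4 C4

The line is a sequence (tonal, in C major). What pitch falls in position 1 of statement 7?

The unit is 6 notes. Position-1 pitches of the 3 shown cells: B4, A4, G4.
Each moves down a 2nd. Continuing: F4 → E4 → D4 → C4.

C4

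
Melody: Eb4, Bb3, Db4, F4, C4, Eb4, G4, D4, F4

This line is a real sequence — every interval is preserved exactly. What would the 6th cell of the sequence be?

Unit = 3 notes; the statements start on Eb4, F4, G4, moving up a 2nd each time.
Extending up a 2nd: A4 → B4 → C#5.
From C#5 the exact shape gives C#5 G#4 B4.

C#5 G#4 B4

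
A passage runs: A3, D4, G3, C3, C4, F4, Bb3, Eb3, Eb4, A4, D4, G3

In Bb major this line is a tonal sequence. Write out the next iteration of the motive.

The 4-note cells begin on A3, C4, Eb4 — each up a 3rd from the last.
Statement 4 starts on G4 and keeps the same diatonic contour: G4 C5 F4 Bb3.

G4 C5 F4 Bb3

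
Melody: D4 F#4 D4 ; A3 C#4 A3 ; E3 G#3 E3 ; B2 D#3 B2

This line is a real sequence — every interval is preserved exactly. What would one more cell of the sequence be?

F#2 A#2 F#2

The 3-note cells begin on D4, A3, E3, B2 — each down a 4th from the last.
From F#2 the exact shape gives F#2 A#2 F#2.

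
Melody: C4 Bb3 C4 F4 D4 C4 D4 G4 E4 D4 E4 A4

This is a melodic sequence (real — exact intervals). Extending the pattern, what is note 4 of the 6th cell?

With 4-note cells, note 4 of each statement runs F4, G4, A4.
Extending up a 2nd: B4 → C#5 → D#5.

D#5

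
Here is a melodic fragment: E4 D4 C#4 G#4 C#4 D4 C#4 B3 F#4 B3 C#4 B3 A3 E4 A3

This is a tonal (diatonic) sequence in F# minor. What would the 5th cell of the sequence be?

Taking 5-note groups, the heads are E4, D4, C#4: the pattern moves down a 2nd.
Continuing the starts: B3 → A3.
So cell 5 is A3 G#3 F#3 C#4 F#3.

A3 G#3 F#3 C#4 F#3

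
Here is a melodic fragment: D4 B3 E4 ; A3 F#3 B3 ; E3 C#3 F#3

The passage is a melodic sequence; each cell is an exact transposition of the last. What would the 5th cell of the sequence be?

Unit = 3 notes; the statements start on D4, A3, E3, moving down a 4th each time.
Extending down a 4th: B2 → F#2.
Statement 5 starts on F#2 and keeps the same exact contour: F#2 D#2 G#2.

F#2 D#2 G#2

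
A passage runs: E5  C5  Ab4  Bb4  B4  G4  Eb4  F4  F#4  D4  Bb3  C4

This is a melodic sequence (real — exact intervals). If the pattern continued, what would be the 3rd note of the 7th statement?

Grouping in 4s, the 3rd note of each cell is Ab4, Eb4, Bb3.
Carrying that down a 4th forward: F3 → C3 → G2 → D2.

D2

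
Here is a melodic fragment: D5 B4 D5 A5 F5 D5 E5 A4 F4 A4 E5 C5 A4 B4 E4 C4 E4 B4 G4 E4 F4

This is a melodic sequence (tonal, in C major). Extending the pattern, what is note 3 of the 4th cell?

The unit is 7 notes. Position-3 pitches of the 3 shown cells: D5, A4, E4.
One more down a 4th gives B3.

B3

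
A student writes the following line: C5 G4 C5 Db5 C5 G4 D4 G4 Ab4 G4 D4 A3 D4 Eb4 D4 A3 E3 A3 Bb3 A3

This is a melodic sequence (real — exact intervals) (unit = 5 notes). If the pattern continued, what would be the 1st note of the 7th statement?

The unit is 5 notes. Position-1 pitches of the 4 shown cells: C5, G4, D4, A3.
Carrying that down a 4th forward: E3 → B2 → F#2.

F#2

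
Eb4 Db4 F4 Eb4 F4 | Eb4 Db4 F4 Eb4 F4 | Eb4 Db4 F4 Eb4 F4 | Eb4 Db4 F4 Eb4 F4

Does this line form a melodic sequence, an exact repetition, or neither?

Each 5-note cell is identical (Eb4 Db4 F4 Eb4 F4), restated at the same pitch.

repetition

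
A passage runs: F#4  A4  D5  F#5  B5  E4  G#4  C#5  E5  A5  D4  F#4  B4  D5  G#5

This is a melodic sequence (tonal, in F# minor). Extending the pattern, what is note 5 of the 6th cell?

The unit is 5 notes. Position-5 pitches of the 3 shown cells: B5, A5, G#5.
Each moves down a 2nd. Continuing: F#5 → E5 → D5.

D5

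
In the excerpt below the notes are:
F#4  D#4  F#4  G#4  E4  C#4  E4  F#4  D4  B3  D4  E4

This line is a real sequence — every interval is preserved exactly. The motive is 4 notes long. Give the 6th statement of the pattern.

The 4-note cells begin on F#4, E4, D4 — each down a 2nd from the last.
Extending down a 2nd: C4 → Bb3 → Ab3.
Statement 6 starts on Ab3 and keeps the same exact contour: Ab3 F3 Ab3 Bb3.

Ab3 F3 Ab3 Bb3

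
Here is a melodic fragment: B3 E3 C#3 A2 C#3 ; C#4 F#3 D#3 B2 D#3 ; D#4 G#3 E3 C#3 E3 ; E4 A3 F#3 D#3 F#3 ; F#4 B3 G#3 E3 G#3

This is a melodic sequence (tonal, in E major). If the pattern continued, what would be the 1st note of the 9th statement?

Grouping in 5s, the 1st note of each cell is B3, C#4, D#4, E4, F#4.
Each moves up a 2nd. Continuing: G#4 → A4 → B4 → C#5.

C#5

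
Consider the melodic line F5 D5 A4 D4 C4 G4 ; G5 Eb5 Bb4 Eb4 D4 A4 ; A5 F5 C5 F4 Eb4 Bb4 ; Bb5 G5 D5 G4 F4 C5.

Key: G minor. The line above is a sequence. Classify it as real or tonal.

Every note is diatonic to G minor.
Cell 1 has -3 semitones from note 1 to 2, but cell 2 has -4 — the interval quality changes while the contour stays the same, which is the hallmark of a tonal sequence.

tonal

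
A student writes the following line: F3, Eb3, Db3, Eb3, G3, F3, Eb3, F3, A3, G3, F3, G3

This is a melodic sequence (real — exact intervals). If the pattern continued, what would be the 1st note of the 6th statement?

D#4

Grouping in 4s, the 1st note of each cell is F3, G3, A3.
Carrying that up a 2nd forward: B3 → C#4 → D#4.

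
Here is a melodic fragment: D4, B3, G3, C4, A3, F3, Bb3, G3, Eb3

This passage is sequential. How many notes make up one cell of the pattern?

3

There are 9 notes; a 3-note unit gives 3 cells:
D4 B3 G3 | C4 A3 F3 | Bb3 G3 Eb3
Every group is a transposition down a 2nd of the one before; no shorter unit works.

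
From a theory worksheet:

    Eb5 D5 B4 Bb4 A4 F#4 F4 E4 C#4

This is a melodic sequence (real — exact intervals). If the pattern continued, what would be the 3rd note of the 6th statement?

A#2

The unit is 3 notes. Position-3 pitches of the 3 shown cells: B4, F#4, C#4.
Each moves down a 4th. Continuing: G#3 → D#3 → A#2.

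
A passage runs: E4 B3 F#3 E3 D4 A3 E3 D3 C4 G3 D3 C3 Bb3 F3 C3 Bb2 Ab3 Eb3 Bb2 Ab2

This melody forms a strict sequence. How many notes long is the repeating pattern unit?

Try groups of 4 (5 cells in 20 notes):
E4 B3 F#3 E3 | D4 A3 E3 D3 | C4 G3 D3 C3 | Bb3 F3 C3 Bb2 | Ab3 Eb3 Bb2 Ab2
Each cell is the previous one down a 2nd — so the unit is 4 notes.

4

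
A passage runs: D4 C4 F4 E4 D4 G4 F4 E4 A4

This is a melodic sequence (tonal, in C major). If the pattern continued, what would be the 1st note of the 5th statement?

Grouping in 3s, the 1st note of each cell is D4, E4, F4.
Extending up a 2nd: G4 → A4.

A4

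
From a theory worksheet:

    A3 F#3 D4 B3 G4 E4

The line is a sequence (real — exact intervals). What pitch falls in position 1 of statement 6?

The unit is 2 notes. Position-1 pitches of the 3 shown cells: A3, D4, G4.
Each moves up a 4th. Continuing: C5 → F5 → Bb5.

Bb5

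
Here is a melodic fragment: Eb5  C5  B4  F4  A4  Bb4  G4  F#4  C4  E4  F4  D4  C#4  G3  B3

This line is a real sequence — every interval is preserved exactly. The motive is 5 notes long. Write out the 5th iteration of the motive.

G3 E3 D#3 A2 C#3

With a 5-note motive the entries are Eb5, Bb4, F4, each down a 4th from the previous.
Carrying on: C4 → G3.
Statement 5 starts on G3 and keeps the same exact contour: G3 E3 D#3 A2 C#3.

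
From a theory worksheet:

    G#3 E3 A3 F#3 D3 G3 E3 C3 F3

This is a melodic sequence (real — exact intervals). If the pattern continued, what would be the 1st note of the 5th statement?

The unit is 3 notes. Position-1 pitches of the 3 shown cells: G#3, F#3, E3.
Extending down a 2nd: D3 → C3.

C3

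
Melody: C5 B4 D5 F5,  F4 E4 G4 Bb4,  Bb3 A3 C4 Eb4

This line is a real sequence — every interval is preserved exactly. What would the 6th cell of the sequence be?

Unit = 4 notes; the statements start on C5, F4, Bb3, moving down a 5th each time.
Extending down a 5th: Eb3 → Ab2 → Db2.
So cell 6 is Db2 C2 Eb2 Gb2.

Db2 C2 Eb2 Gb2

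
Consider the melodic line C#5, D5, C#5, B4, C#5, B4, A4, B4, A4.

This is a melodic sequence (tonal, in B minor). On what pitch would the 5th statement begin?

With a 3-note motive the entries are C#5, B4, A4, each down a 2nd from the previous.
Continuing: G4 → F#4. Statement 5 starts on F#4.

F#4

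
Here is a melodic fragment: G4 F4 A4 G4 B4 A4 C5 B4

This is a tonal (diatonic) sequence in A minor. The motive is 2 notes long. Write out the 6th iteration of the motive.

Taking 2-note groups, the heads are G4, A4, B4, C5: the pattern moves up a 2nd.
Carrying on: D5 → E5.
From E5 the diatonic shape gives E5 D5.

E5 D5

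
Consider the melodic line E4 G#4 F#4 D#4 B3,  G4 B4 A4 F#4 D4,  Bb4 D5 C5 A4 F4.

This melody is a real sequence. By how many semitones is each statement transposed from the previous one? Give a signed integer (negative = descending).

3

With a 5-note motive the entries are E4, G4, Bb4, each up a 3rd from the previous.
E4 to G4 spans +3 semitones.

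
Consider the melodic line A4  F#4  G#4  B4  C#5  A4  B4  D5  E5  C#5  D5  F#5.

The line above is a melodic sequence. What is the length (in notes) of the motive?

Try groups of 4 (3 cells in 12 notes):
A4 F#4 G#4 B4 | C#5 A4 B4 D5 | E5 C#5 D5 F#5
Every group is a transposition up a 3rd of the one before; no shorter unit works.

4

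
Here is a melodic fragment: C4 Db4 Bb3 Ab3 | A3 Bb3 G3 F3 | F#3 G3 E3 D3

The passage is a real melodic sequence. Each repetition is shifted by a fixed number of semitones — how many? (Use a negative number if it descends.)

Taking 4-note groups, the heads are C4, A3, F#3: the pattern moves down a 3rd.
Counting half-steps from C4 to A3: -3.

-3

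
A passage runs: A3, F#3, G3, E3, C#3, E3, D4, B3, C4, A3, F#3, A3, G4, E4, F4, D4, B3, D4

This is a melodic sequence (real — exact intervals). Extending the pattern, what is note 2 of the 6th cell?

The unit is 6 notes. Position-2 pitches of the 3 shown cells: F#3, B3, E4.
Each moves up a 4th. Continuing: A4 → D5 → G5.

G5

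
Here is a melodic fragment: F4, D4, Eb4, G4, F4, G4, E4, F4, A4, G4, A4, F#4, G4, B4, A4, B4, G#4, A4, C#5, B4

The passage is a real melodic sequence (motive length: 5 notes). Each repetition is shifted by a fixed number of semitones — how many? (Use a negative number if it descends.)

2

With a 5-note motive the entries are F4, G4, A4, B4, each up a 2nd from the previous.
F4 to G4 spans +2 semitones.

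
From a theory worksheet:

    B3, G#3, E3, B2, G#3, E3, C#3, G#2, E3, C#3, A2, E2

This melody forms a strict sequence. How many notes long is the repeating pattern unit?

4

Try groups of 4 (3 cells in 12 notes):
B3 G#3 E3 B2 | G#3 E3 C#3 G#2 | E3 C#3 A2 E2
That's a consistent down a 3rd shift per cell, and no other grouping gives one.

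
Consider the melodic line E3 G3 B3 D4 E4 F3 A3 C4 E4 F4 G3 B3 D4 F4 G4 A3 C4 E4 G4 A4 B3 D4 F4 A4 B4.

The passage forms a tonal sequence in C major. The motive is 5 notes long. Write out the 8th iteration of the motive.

E4 G4 B4 D5 E5

Taking 5-note groups, the heads are E3, F3, G3, A3, B3: the pattern moves up a 2nd.
Carrying on: C4 → D4 → E4.
So cell 8 is E4 G4 B4 D5 E5.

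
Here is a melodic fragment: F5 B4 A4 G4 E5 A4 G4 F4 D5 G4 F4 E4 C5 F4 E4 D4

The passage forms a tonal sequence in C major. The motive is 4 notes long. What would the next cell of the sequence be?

B4 E4 D4 C4

Taking 4-note groups, the heads are F5, E5, D5, C5: the pattern moves down a 2nd.
From B4 the diatonic shape gives B4 E4 D4 C4.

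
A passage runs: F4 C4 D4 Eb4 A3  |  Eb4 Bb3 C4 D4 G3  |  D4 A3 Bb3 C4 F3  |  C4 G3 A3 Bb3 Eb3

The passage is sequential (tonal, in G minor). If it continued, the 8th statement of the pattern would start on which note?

The 5-note cells begin on F4, Eb4, D4, C4 — each down a 2nd from the last.
Extending the heads down a 2nd: Bb3 → A3 → G3 → F3.

F3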